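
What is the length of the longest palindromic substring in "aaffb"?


Input: "aaffb"
Checking substrings for palindromes:
  [0:2] "aa" (len 2) => palindrome
  [2:4] "ff" (len 2) => palindrome
Longest palindromic substring: "aa" with length 2

2


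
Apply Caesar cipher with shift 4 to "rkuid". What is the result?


Caesar cipher: shift "rkuid" by 4
  'r' (pos 17) + 4 = pos 21 = 'v'
  'k' (pos 10) + 4 = pos 14 = 'o'
  'u' (pos 20) + 4 = pos 24 = 'y'
  'i' (pos 8) + 4 = pos 12 = 'm'
  'd' (pos 3) + 4 = pos 7 = 'h'
Result: voymh

voymh


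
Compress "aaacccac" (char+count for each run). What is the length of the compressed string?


Input: aaacccac
Runs:
  'a' x 3 => "a3"
  'c' x 3 => "c3"
  'a' x 1 => "a1"
  'c' x 1 => "c1"
Compressed: "a3c3a1c1"
Compressed length: 8

8


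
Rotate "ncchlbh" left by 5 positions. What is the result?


Input: "ncchlbh", rotate left by 5
First 5 characters: "ncchl"
Remaining characters: "bh"
Concatenate remaining + first: "bh" + "ncchl" = "bhncchl"

bhncchl


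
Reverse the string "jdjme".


Input: jdjme
Reading characters right to left:
  Position 4: 'e'
  Position 3: 'm'
  Position 2: 'j'
  Position 1: 'd'
  Position 0: 'j'
Reversed: emjdj

emjdj


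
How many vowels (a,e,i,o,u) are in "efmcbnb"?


Input: efmcbnb
Checking each character:
  'e' at position 0: vowel (running total: 1)
  'f' at position 1: consonant
  'm' at position 2: consonant
  'c' at position 3: consonant
  'b' at position 4: consonant
  'n' at position 5: consonant
  'b' at position 6: consonant
Total vowels: 1

1


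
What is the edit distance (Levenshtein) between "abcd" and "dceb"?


Computing edit distance: "abcd" -> "dceb"
DP table:
           d    c    e    b
      0    1    2    3    4
  a   1    1    2    3    4
  b   2    2    2    3    3
  c   3    3    2    3    4
  d   4    3    3    3    4
Edit distance = dp[4][4] = 4

4


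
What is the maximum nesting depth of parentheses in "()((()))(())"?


Input: "()((()))(())"
Tracking depth:
  Position 0 '(': depth becomes 1
  Position 1 ')': depth becomes 0
  Position 2 '(': depth becomes 1
  Position 3 '(': depth becomes 2
  Position 4 '(': depth becomes 3
  Position 5 ')': depth becomes 2
  Position 6 ')': depth becomes 1
  Position 7 ')': depth becomes 0
  Position 8 '(': depth becomes 1
  Position 9 '(': depth becomes 2
  Position 10 ')': depth becomes 1
  Position 11 ')': depth becomes 0
Maximum depth reached: 3

3


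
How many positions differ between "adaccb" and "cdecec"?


Comparing "adaccb" and "cdecec" position by position:
  Position 0: 'a' vs 'c' => DIFFER
  Position 1: 'd' vs 'd' => same
  Position 2: 'a' vs 'e' => DIFFER
  Position 3: 'c' vs 'c' => same
  Position 4: 'c' vs 'e' => DIFFER
  Position 5: 'b' vs 'c' => DIFFER
Positions that differ: 4

4


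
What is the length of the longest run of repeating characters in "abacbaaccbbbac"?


Input: "abacbaaccbbbac"
Scanning for longest run:
  Position 1 ('b'): new char, reset run to 1
  Position 2 ('a'): new char, reset run to 1
  Position 3 ('c'): new char, reset run to 1
  Position 4 ('b'): new char, reset run to 1
  Position 5 ('a'): new char, reset run to 1
  Position 6 ('a'): continues run of 'a', length=2
  Position 7 ('c'): new char, reset run to 1
  Position 8 ('c'): continues run of 'c', length=2
  Position 9 ('b'): new char, reset run to 1
  Position 10 ('b'): continues run of 'b', length=2
  Position 11 ('b'): continues run of 'b', length=3
  Position 12 ('a'): new char, reset run to 1
  Position 13 ('c'): new char, reset run to 1
Longest run: 'b' with length 3

3


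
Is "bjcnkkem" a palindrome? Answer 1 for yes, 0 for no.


Input: bjcnkkem
Reversed: mekkncjb
  Compare pos 0 ('b') with pos 7 ('m'): MISMATCH
  Compare pos 1 ('j') with pos 6 ('e'): MISMATCH
  Compare pos 2 ('c') with pos 5 ('k'): MISMATCH
  Compare pos 3 ('n') with pos 4 ('k'): MISMATCH
Result: not a palindrome

0


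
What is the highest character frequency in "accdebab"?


Input: accdebab
Character counts:
  'a': 2
  'b': 2
  'c': 2
  'd': 1
  'e': 1
Maximum frequency: 2

2


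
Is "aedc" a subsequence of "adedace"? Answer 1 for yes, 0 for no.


Check if "aedc" is a subsequence of "adedace"
Greedy scan:
  Position 0 ('a'): matches sub[0] = 'a'
  Position 1 ('d'): no match needed
  Position 2 ('e'): matches sub[1] = 'e'
  Position 3 ('d'): matches sub[2] = 'd'
  Position 4 ('a'): no match needed
  Position 5 ('c'): matches sub[3] = 'c'
  Position 6 ('e'): no match needed
All 4 characters matched => is a subsequence

1


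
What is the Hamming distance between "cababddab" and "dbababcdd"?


Comparing "cababddab" and "dbababcdd" position by position:
  Position 0: 'c' vs 'd' => differ
  Position 1: 'a' vs 'b' => differ
  Position 2: 'b' vs 'a' => differ
  Position 3: 'a' vs 'b' => differ
  Position 4: 'b' vs 'a' => differ
  Position 5: 'd' vs 'b' => differ
  Position 6: 'd' vs 'c' => differ
  Position 7: 'a' vs 'd' => differ
  Position 8: 'b' vs 'd' => differ
Total differences (Hamming distance): 9

9


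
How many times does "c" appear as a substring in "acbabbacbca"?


Searching for "c" in "acbabbacbca"
Scanning each position:
  Position 0: "a" => no
  Position 1: "c" => MATCH
  Position 2: "b" => no
  Position 3: "a" => no
  Position 4: "b" => no
  Position 5: "b" => no
  Position 6: "a" => no
  Position 7: "c" => MATCH
  Position 8: "b" => no
  Position 9: "c" => MATCH
  Position 10: "a" => no
Total occurrences: 3

3


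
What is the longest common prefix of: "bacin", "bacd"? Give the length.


Words: bacin, bacd
  Position 0: all 'b' => match
  Position 1: all 'a' => match
  Position 2: all 'c' => match
  Position 3: ('i', 'd') => mismatch, stop
LCP = "bac" (length 3)

3


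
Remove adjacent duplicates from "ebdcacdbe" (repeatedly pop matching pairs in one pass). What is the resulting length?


Input: ebdcacdbe
Stack-based adjacent duplicate removal:
  Read 'e': push. Stack: e
  Read 'b': push. Stack: eb
  Read 'd': push. Stack: ebd
  Read 'c': push. Stack: ebdc
  Read 'a': push. Stack: ebdca
  Read 'c': push. Stack: ebdcac
  Read 'd': push. Stack: ebdcacd
  Read 'b': push. Stack: ebdcacdb
  Read 'e': push. Stack: ebdcacdbe
Final stack: "ebdcacdbe" (length 9)

9


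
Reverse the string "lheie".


Input: lheie
Reading characters right to left:
  Position 4: 'e'
  Position 3: 'i'
  Position 2: 'e'
  Position 1: 'h'
  Position 0: 'l'
Reversed: eiehl

eiehl


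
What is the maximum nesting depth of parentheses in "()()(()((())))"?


Input: "()()(()((())))"
Tracking depth:
  Position 0 '(': depth becomes 1
  Position 1 ')': depth becomes 0
  Position 2 '(': depth becomes 1
  Position 3 ')': depth becomes 0
  Position 4 '(': depth becomes 1
  Position 5 '(': depth becomes 2
  Position 6 ')': depth becomes 1
  Position 7 '(': depth becomes 2
  Position 8 '(': depth becomes 3
  Position 9 '(': depth becomes 4
  Position 10 ')': depth becomes 3
  Position 11 ')': depth becomes 2
  Position 12 ')': depth becomes 1
  Position 13 ')': depth becomes 0
Maximum depth reached: 4

4


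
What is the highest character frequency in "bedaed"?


Input: bedaed
Character counts:
  'a': 1
  'b': 1
  'd': 2
  'e': 2
Maximum frequency: 2

2


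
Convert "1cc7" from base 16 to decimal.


Input: "1cc7" in base 16
Positional expansion:
  Digit '1' (value 1) x 16^3 = 4096
  Digit 'c' (value 12) x 16^2 = 3072
  Digit 'c' (value 12) x 16^1 = 192
  Digit '7' (value 7) x 16^0 = 7
Sum = 7367

7367


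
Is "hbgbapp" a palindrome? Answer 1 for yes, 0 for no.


Input: hbgbapp
Reversed: ppabgbh
  Compare pos 0 ('h') with pos 6 ('p'): MISMATCH
  Compare pos 1 ('b') with pos 5 ('p'): MISMATCH
  Compare pos 2 ('g') with pos 4 ('a'): MISMATCH
Result: not a palindrome

0


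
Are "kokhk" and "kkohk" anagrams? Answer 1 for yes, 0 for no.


Strings: "kokhk", "kkohk"
Sorted first:  hkkko
Sorted second: hkkko
Sorted forms match => anagrams

1


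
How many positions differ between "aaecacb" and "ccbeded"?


Comparing "aaecacb" and "ccbeded" position by position:
  Position 0: 'a' vs 'c' => DIFFER
  Position 1: 'a' vs 'c' => DIFFER
  Position 2: 'e' vs 'b' => DIFFER
  Position 3: 'c' vs 'e' => DIFFER
  Position 4: 'a' vs 'd' => DIFFER
  Position 5: 'c' vs 'e' => DIFFER
  Position 6: 'b' vs 'd' => DIFFER
Positions that differ: 7

7


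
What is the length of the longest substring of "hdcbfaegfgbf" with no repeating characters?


Input: "hdcbfaegfgbf"
Sliding window (track last position of each char):
  Position 0 ('h'): window [0,0] length 1 -- new best
  Position 1 ('d'): window [0,1] length 2 -- new best
  Position 2 ('c'): window [0,2] length 3 -- new best
  Position 3 ('b'): window [0,3] length 4 -- new best
  Position 4 ('f'): window [0,4] length 5 -- new best
  Position 5 ('a'): window [0,5] length 6 -- new best
  Position 6 ('e'): window [0,6] length 7 -- new best
  Position 7 ('g'): window [0,7] length 8 -- new best
  Position 8 ('f'): repeat (last at 4), move window start to 5
  Position 8 ('f'): window [5,8] length 4
  Position 9 ('g'): repeat (last at 7), move window start to 8
  Position 9 ('g'): window [8,9] length 2
  Position 10 ('b'): window [8,10] length 3
  Position 11 ('f'): repeat (last at 8), move window start to 9
  Position 11 ('f'): window [9,11] length 3
Longest substring with no repeats: "hdcbfaeg" with length 8

8


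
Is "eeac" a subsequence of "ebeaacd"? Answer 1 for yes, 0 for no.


Check if "eeac" is a subsequence of "ebeaacd"
Greedy scan:
  Position 0 ('e'): matches sub[0] = 'e'
  Position 1 ('b'): no match needed
  Position 2 ('e'): matches sub[1] = 'e'
  Position 3 ('a'): matches sub[2] = 'a'
  Position 4 ('a'): no match needed
  Position 5 ('c'): matches sub[3] = 'c'
  Position 6 ('d'): no match needed
All 4 characters matched => is a subsequence

1


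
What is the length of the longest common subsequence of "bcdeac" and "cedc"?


LCS of "bcdeac" and "cedc"
DP table:
           c    e    d    c
      0    0    0    0    0
  b   0    0    0    0    0
  c   0    1    1    1    1
  d   0    1    1    2    2
  e   0    1    2    2    2
  a   0    1    2    2    2
  c   0    1    2    2    3
LCS length = dp[6][4] = 3

3


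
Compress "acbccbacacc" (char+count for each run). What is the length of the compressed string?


Input: acbccbacacc
Runs:
  'a' x 1 => "a1"
  'c' x 1 => "c1"
  'b' x 1 => "b1"
  'c' x 2 => "c2"
  'b' x 1 => "b1"
  'a' x 1 => "a1"
  'c' x 1 => "c1"
  'a' x 1 => "a1"
  'c' x 2 => "c2"
Compressed: "a1c1b1c2b1a1c1a1c2"
Compressed length: 18

18


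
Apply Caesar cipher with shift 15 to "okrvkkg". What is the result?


Caesar cipher: shift "okrvkkg" by 15
  'o' (pos 14) + 15 = pos 3 = 'd'
  'k' (pos 10) + 15 = pos 25 = 'z'
  'r' (pos 17) + 15 = pos 6 = 'g'
  'v' (pos 21) + 15 = pos 10 = 'k'
  'k' (pos 10) + 15 = pos 25 = 'z'
  'k' (pos 10) + 15 = pos 25 = 'z'
  'g' (pos 6) + 15 = pos 21 = 'v'
Result: dzgkzzv

dzgkzzv


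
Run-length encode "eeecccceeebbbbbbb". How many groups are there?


Input: eeecccceeebbbbbbb
Scanning for consecutive runs:
  Group 1: 'e' x 3 (positions 0-2)
  Group 2: 'c' x 4 (positions 3-6)
  Group 3: 'e' x 3 (positions 7-9)
  Group 4: 'b' x 7 (positions 10-16)
Total groups: 4

4


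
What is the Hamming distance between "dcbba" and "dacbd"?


Comparing "dcbba" and "dacbd" position by position:
  Position 0: 'd' vs 'd' => same
  Position 1: 'c' vs 'a' => differ
  Position 2: 'b' vs 'c' => differ
  Position 3: 'b' vs 'b' => same
  Position 4: 'a' vs 'd' => differ
Total differences (Hamming distance): 3

3


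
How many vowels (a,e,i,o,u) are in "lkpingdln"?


Input: lkpingdln
Checking each character:
  'l' at position 0: consonant
  'k' at position 1: consonant
  'p' at position 2: consonant
  'i' at position 3: vowel (running total: 1)
  'n' at position 4: consonant
  'g' at position 5: consonant
  'd' at position 6: consonant
  'l' at position 7: consonant
  'n' at position 8: consonant
Total vowels: 1

1


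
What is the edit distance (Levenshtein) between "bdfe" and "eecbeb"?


Computing edit distance: "bdfe" -> "eecbeb"
DP table:
           e    e    c    b    e    b
      0    1    2    3    4    5    6
  b   1    1    2    3    3    4    5
  d   2    2    2    3    4    4    5
  f   3    3    3    3    4    5    5
  e   4    3    3    4    4    4    5
Edit distance = dp[4][6] = 5

5


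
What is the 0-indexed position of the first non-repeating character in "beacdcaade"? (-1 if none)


Input: beacdcaade
Character frequencies:
  'a': 3
  'b': 1
  'c': 2
  'd': 2
  'e': 2
Scanning left to right for freq == 1:
  Position 0 ('b'): unique! => answer = 0

0


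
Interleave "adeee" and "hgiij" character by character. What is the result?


Interleaving "adeee" and "hgiij":
  Position 0: 'a' from first, 'h' from second => "ah"
  Position 1: 'd' from first, 'g' from second => "dg"
  Position 2: 'e' from first, 'i' from second => "ei"
  Position 3: 'e' from first, 'i' from second => "ei"
  Position 4: 'e' from first, 'j' from second => "ej"
Result: ahdgeieiej

ahdgeieiej


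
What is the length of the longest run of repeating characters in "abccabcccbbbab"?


Input: "abccabcccbbbab"
Scanning for longest run:
  Position 1 ('b'): new char, reset run to 1
  Position 2 ('c'): new char, reset run to 1
  Position 3 ('c'): continues run of 'c', length=2
  Position 4 ('a'): new char, reset run to 1
  Position 5 ('b'): new char, reset run to 1
  Position 6 ('c'): new char, reset run to 1
  Position 7 ('c'): continues run of 'c', length=2
  Position 8 ('c'): continues run of 'c', length=3
  Position 9 ('b'): new char, reset run to 1
  Position 10 ('b'): continues run of 'b', length=2
  Position 11 ('b'): continues run of 'b', length=3
  Position 12 ('a'): new char, reset run to 1
  Position 13 ('b'): new char, reset run to 1
Longest run: 'c' with length 3

3


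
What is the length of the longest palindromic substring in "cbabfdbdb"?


Input: "cbabfdbdb"
Checking substrings for palindromes:
  [1:4] "bab" (len 3) => palindrome
  [5:8] "dbd" (len 3) => palindrome
  [6:9] "bdb" (len 3) => palindrome
Longest palindromic substring: "bab" with length 3

3


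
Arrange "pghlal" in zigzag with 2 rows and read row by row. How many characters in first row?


Zigzag "pghlal" into 2 rows:
Placing characters:
  'p' => row 0
  'g' => row 1
  'h' => row 0
  'l' => row 1
  'a' => row 0
  'l' => row 1
Rows:
  Row 0: "pha"
  Row 1: "gll"
First row length: 3

3


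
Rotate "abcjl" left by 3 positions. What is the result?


Input: "abcjl", rotate left by 3
First 3 characters: "abc"
Remaining characters: "jl"
Concatenate remaining + first: "jl" + "abc" = "jlabc"

jlabc


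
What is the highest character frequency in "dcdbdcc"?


Input: dcdbdcc
Character counts:
  'b': 1
  'c': 3
  'd': 3
Maximum frequency: 3

3


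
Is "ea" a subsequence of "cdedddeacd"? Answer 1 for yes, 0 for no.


Check if "ea" is a subsequence of "cdedddeacd"
Greedy scan:
  Position 0 ('c'): no match needed
  Position 1 ('d'): no match needed
  Position 2 ('e'): matches sub[0] = 'e'
  Position 3 ('d'): no match needed
  Position 4 ('d'): no match needed
  Position 5 ('d'): no match needed
  Position 6 ('e'): no match needed
  Position 7 ('a'): matches sub[1] = 'a'
  Position 8 ('c'): no match needed
  Position 9 ('d'): no match needed
All 2 characters matched => is a subsequence

1


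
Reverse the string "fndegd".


Input: fndegd
Reading characters right to left:
  Position 5: 'd'
  Position 4: 'g'
  Position 3: 'e'
  Position 2: 'd'
  Position 1: 'n'
  Position 0: 'f'
Reversed: dgednf

dgednf


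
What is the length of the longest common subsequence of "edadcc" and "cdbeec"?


LCS of "edadcc" and "cdbeec"
DP table:
           c    d    b    e    e    c
      0    0    0    0    0    0    0
  e   0    0    0    0    1    1    1
  d   0    0    1    1    1    1    1
  a   0    0    1    1    1    1    1
  d   0    0    1    1    1    1    1
  c   0    1    1    1    1    1    2
  c   0    1    1    1    1    1    2
LCS length = dp[6][6] = 2

2


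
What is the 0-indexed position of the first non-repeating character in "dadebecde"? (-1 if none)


Input: dadebecde
Character frequencies:
  'a': 1
  'b': 1
  'c': 1
  'd': 3
  'e': 3
Scanning left to right for freq == 1:
  Position 0 ('d'): freq=3, skip
  Position 1 ('a'): unique! => answer = 1

1


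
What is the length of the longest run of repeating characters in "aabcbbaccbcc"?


Input: "aabcbbaccbcc"
Scanning for longest run:
  Position 1 ('a'): continues run of 'a', length=2
  Position 2 ('b'): new char, reset run to 1
  Position 3 ('c'): new char, reset run to 1
  Position 4 ('b'): new char, reset run to 1
  Position 5 ('b'): continues run of 'b', length=2
  Position 6 ('a'): new char, reset run to 1
  Position 7 ('c'): new char, reset run to 1
  Position 8 ('c'): continues run of 'c', length=2
  Position 9 ('b'): new char, reset run to 1
  Position 10 ('c'): new char, reset run to 1
  Position 11 ('c'): continues run of 'c', length=2
Longest run: 'a' with length 2

2


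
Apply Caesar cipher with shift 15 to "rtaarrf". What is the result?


Caesar cipher: shift "rtaarrf" by 15
  'r' (pos 17) + 15 = pos 6 = 'g'
  't' (pos 19) + 15 = pos 8 = 'i'
  'a' (pos 0) + 15 = pos 15 = 'p'
  'a' (pos 0) + 15 = pos 15 = 'p'
  'r' (pos 17) + 15 = pos 6 = 'g'
  'r' (pos 17) + 15 = pos 6 = 'g'
  'f' (pos 5) + 15 = pos 20 = 'u'
Result: gippggu

gippggu


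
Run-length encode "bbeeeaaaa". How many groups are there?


Input: bbeeeaaaa
Scanning for consecutive runs:
  Group 1: 'b' x 2 (positions 0-1)
  Group 2: 'e' x 3 (positions 2-4)
  Group 3: 'a' x 4 (positions 5-8)
Total groups: 3

3


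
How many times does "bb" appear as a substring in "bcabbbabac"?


Searching for "bb" in "bcabbbabac"
Scanning each position:
  Position 0: "bc" => no
  Position 1: "ca" => no
  Position 2: "ab" => no
  Position 3: "bb" => MATCH
  Position 4: "bb" => MATCH
  Position 5: "ba" => no
  Position 6: "ab" => no
  Position 7: "ba" => no
  Position 8: "ac" => no
Total occurrences: 2

2


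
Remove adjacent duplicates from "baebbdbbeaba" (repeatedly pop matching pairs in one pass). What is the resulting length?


Input: baebbdbbeaba
Stack-based adjacent duplicate removal:
  Read 'b': push. Stack: b
  Read 'a': push. Stack: ba
  Read 'e': push. Stack: bae
  Read 'b': push. Stack: baeb
  Read 'b': matches stack top 'b' => pop. Stack: bae
  Read 'd': push. Stack: baed
  Read 'b': push. Stack: baedb
  Read 'b': matches stack top 'b' => pop. Stack: baed
  Read 'e': push. Stack: baede
  Read 'a': push. Stack: baedea
  Read 'b': push. Stack: baedeab
  Read 'a': push. Stack: baedeaba
Final stack: "baedeaba" (length 8)

8


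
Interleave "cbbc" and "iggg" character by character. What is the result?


Interleaving "cbbc" and "iggg":
  Position 0: 'c' from first, 'i' from second => "ci"
  Position 1: 'b' from first, 'g' from second => "bg"
  Position 2: 'b' from first, 'g' from second => "bg"
  Position 3: 'c' from first, 'g' from second => "cg"
Result: cibgbgcg

cibgbgcg


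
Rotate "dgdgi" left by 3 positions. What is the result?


Input: "dgdgi", rotate left by 3
First 3 characters: "dgd"
Remaining characters: "gi"
Concatenate remaining + first: "gi" + "dgd" = "gidgd"

gidgd


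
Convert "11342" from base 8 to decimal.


Input: "11342" in base 8
Positional expansion:
  Digit '1' (value 1) x 8^4 = 4096
  Digit '1' (value 1) x 8^3 = 512
  Digit '3' (value 3) x 8^2 = 192
  Digit '4' (value 4) x 8^1 = 32
  Digit '2' (value 2) x 8^0 = 2
Sum = 4834

4834


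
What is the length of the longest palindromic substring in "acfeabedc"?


Input: "acfeabedc"
Checking substrings for palindromes:
  No multi-char palindromic substrings found
Longest palindromic substring: "a" with length 1

1


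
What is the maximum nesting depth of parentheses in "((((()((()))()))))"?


Input: "((((()((()))()))))"
Tracking depth:
  Position 0 '(': depth becomes 1
  Position 1 '(': depth becomes 2
  Position 2 '(': depth becomes 3
  Position 3 '(': depth becomes 4
  Position 4 '(': depth becomes 5
  Position 5 ')': depth becomes 4
  Position 6 '(': depth becomes 5
  Position 7 '(': depth becomes 6
  Position 8 '(': depth becomes 7
  Position 9 ')': depth becomes 6
  Position 10 ')': depth becomes 5
  Position 11 ')': depth becomes 4
  Position 12 '(': depth becomes 5
  Position 13 ')': depth becomes 4
  Position 14 ')': depth becomes 3
  Position 15 ')': depth becomes 2
  Position 16 ')': depth becomes 1
  Position 17 ')': depth becomes 0
Maximum depth reached: 7

7


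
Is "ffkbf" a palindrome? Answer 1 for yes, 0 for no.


Input: ffkbf
Reversed: fbkff
  Compare pos 0 ('f') with pos 4 ('f'): match
  Compare pos 1 ('f') with pos 3 ('b'): MISMATCH
Result: not a palindrome

0


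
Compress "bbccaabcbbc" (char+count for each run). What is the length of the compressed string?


Input: bbccaabcbbc
Runs:
  'b' x 2 => "b2"
  'c' x 2 => "c2"
  'a' x 2 => "a2"
  'b' x 1 => "b1"
  'c' x 1 => "c1"
  'b' x 2 => "b2"
  'c' x 1 => "c1"
Compressed: "b2c2a2b1c1b2c1"
Compressed length: 14

14


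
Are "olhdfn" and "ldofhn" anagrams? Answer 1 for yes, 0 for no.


Strings: "olhdfn", "ldofhn"
Sorted first:  dfhlno
Sorted second: dfhlno
Sorted forms match => anagrams

1


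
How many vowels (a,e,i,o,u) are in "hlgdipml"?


Input: hlgdipml
Checking each character:
  'h' at position 0: consonant
  'l' at position 1: consonant
  'g' at position 2: consonant
  'd' at position 3: consonant
  'i' at position 4: vowel (running total: 1)
  'p' at position 5: consonant
  'm' at position 6: consonant
  'l' at position 7: consonant
Total vowels: 1

1


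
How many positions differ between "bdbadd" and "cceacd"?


Comparing "bdbadd" and "cceacd" position by position:
  Position 0: 'b' vs 'c' => DIFFER
  Position 1: 'd' vs 'c' => DIFFER
  Position 2: 'b' vs 'e' => DIFFER
  Position 3: 'a' vs 'a' => same
  Position 4: 'd' vs 'c' => DIFFER
  Position 5: 'd' vs 'd' => same
Positions that differ: 4

4


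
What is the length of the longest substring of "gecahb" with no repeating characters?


Input: "gecahb"
Sliding window (track last position of each char):
  Position 0 ('g'): window [0,0] length 1 -- new best
  Position 1 ('e'): window [0,1] length 2 -- new best
  Position 2 ('c'): window [0,2] length 3 -- new best
  Position 3 ('a'): window [0,3] length 4 -- new best
  Position 4 ('h'): window [0,4] length 5 -- new best
  Position 5 ('b'): window [0,5] length 6 -- new best
Longest substring with no repeats: "gecahb" with length 6

6


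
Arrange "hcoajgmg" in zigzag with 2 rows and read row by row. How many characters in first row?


Zigzag "hcoajgmg" into 2 rows:
Placing characters:
  'h' => row 0
  'c' => row 1
  'o' => row 0
  'a' => row 1
  'j' => row 0
  'g' => row 1
  'm' => row 0
  'g' => row 1
Rows:
  Row 0: "hojm"
  Row 1: "cagg"
First row length: 4

4


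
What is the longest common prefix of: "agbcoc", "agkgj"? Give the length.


Words: agbcoc, agkgj
  Position 0: all 'a' => match
  Position 1: all 'g' => match
  Position 2: ('b', 'k') => mismatch, stop
LCP = "ag" (length 2)

2


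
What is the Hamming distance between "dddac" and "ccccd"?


Comparing "dddac" and "ccccd" position by position:
  Position 0: 'd' vs 'c' => differ
  Position 1: 'd' vs 'c' => differ
  Position 2: 'd' vs 'c' => differ
  Position 3: 'a' vs 'c' => differ
  Position 4: 'c' vs 'd' => differ
Total differences (Hamming distance): 5

5


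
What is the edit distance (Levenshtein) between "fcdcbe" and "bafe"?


Computing edit distance: "fcdcbe" -> "bafe"
DP table:
           b    a    f    e
      0    1    2    3    4
  f   1    1    2    2    3
  c   2    2    2    3    3
  d   3    3    3    3    4
  c   4    4    4    4    4
  b   5    4    5    5    5
  e   6    5    5    6    5
Edit distance = dp[6][4] = 5

5


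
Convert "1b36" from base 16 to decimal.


Input: "1b36" in base 16
Positional expansion:
  Digit '1' (value 1) x 16^3 = 4096
  Digit 'b' (value 11) x 16^2 = 2816
  Digit '3' (value 3) x 16^1 = 48
  Digit '6' (value 6) x 16^0 = 6
Sum = 6966

6966


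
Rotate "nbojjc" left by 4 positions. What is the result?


Input: "nbojjc", rotate left by 4
First 4 characters: "nboj"
Remaining characters: "jc"
Concatenate remaining + first: "jc" + "nboj" = "jcnboj"

jcnboj


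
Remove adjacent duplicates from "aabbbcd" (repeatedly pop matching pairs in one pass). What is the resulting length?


Input: aabbbcd
Stack-based adjacent duplicate removal:
  Read 'a': push. Stack: a
  Read 'a': matches stack top 'a' => pop. Stack: (empty)
  Read 'b': push. Stack: b
  Read 'b': matches stack top 'b' => pop. Stack: (empty)
  Read 'b': push. Stack: b
  Read 'c': push. Stack: bc
  Read 'd': push. Stack: bcd
Final stack: "bcd" (length 3)

3


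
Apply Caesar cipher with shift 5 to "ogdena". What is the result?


Caesar cipher: shift "ogdena" by 5
  'o' (pos 14) + 5 = pos 19 = 't'
  'g' (pos 6) + 5 = pos 11 = 'l'
  'd' (pos 3) + 5 = pos 8 = 'i'
  'e' (pos 4) + 5 = pos 9 = 'j'
  'n' (pos 13) + 5 = pos 18 = 's'
  'a' (pos 0) + 5 = pos 5 = 'f'
Result: tlijsf

tlijsf


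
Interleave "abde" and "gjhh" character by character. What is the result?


Interleaving "abde" and "gjhh":
  Position 0: 'a' from first, 'g' from second => "ag"
  Position 1: 'b' from first, 'j' from second => "bj"
  Position 2: 'd' from first, 'h' from second => "dh"
  Position 3: 'e' from first, 'h' from second => "eh"
Result: agbjdheh

agbjdheh


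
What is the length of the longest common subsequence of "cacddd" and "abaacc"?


LCS of "cacddd" and "abaacc"
DP table:
           a    b    a    a    c    c
      0    0    0    0    0    0    0
  c   0    0    0    0    0    1    1
  a   0    1    1    1    1    1    1
  c   0    1    1    1    1    2    2
  d   0    1    1    1    1    2    2
  d   0    1    1    1    1    2    2
  d   0    1    1    1    1    2    2
LCS length = dp[6][6] = 2

2


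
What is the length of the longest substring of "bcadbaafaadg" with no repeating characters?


Input: "bcadbaafaadg"
Sliding window (track last position of each char):
  Position 0 ('b'): window [0,0] length 1 -- new best
  Position 1 ('c'): window [0,1] length 2 -- new best
  Position 2 ('a'): window [0,2] length 3 -- new best
  Position 3 ('d'): window [0,3] length 4 -- new best
  Position 4 ('b'): repeat (last at 0), move window start to 1
  Position 4 ('b'): window [1,4] length 4
  Position 5 ('a'): repeat (last at 2), move window start to 3
  Position 5 ('a'): window [3,5] length 3
  Position 6 ('a'): repeat (last at 5), move window start to 6
  Position 6 ('a'): window [6,6] length 1
  Position 7 ('f'): window [6,7] length 2
  Position 8 ('a'): repeat (last at 6), move window start to 7
  Position 8 ('a'): window [7,8] length 2
  Position 9 ('a'): repeat (last at 8), move window start to 9
  Position 9 ('a'): window [9,9] length 1
  Position 10 ('d'): window [9,10] length 2
  Position 11 ('g'): window [9,11] length 3
Longest substring with no repeats: "bcad" with length 4

4


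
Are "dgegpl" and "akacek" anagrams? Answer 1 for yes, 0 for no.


Strings: "dgegpl", "akacek"
Sorted first:  degglp
Sorted second: aacekk
Differ at position 0: 'd' vs 'a' => not anagrams

0


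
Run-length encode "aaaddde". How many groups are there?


Input: aaaddde
Scanning for consecutive runs:
  Group 1: 'a' x 3 (positions 0-2)
  Group 2: 'd' x 3 (positions 3-5)
  Group 3: 'e' x 1 (positions 6-6)
Total groups: 3

3


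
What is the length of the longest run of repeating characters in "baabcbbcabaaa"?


Input: "baabcbbcabaaa"
Scanning for longest run:
  Position 1 ('a'): new char, reset run to 1
  Position 2 ('a'): continues run of 'a', length=2
  Position 3 ('b'): new char, reset run to 1
  Position 4 ('c'): new char, reset run to 1
  Position 5 ('b'): new char, reset run to 1
  Position 6 ('b'): continues run of 'b', length=2
  Position 7 ('c'): new char, reset run to 1
  Position 8 ('a'): new char, reset run to 1
  Position 9 ('b'): new char, reset run to 1
  Position 10 ('a'): new char, reset run to 1
  Position 11 ('a'): continues run of 'a', length=2
  Position 12 ('a'): continues run of 'a', length=3
Longest run: 'a' with length 3

3


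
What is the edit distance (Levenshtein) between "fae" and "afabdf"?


Computing edit distance: "fae" -> "afabdf"
DP table:
           a    f    a    b    d    f
      0    1    2    3    4    5    6
  f   1    1    1    2    3    4    5
  a   2    1    2    1    2    3    4
  e   3    2    2    2    2    3    4
Edit distance = dp[3][6] = 4

4


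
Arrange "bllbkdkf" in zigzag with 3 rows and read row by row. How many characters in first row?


Zigzag "bllbkdkf" into 3 rows:
Placing characters:
  'b' => row 0
  'l' => row 1
  'l' => row 2
  'b' => row 1
  'k' => row 0
  'd' => row 1
  'k' => row 2
  'f' => row 1
Rows:
  Row 0: "bk"
  Row 1: "lbdf"
  Row 2: "lk"
First row length: 2

2


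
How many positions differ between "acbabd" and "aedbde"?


Comparing "acbabd" and "aedbde" position by position:
  Position 0: 'a' vs 'a' => same
  Position 1: 'c' vs 'e' => DIFFER
  Position 2: 'b' vs 'd' => DIFFER
  Position 3: 'a' vs 'b' => DIFFER
  Position 4: 'b' vs 'd' => DIFFER
  Position 5: 'd' vs 'e' => DIFFER
Positions that differ: 5

5


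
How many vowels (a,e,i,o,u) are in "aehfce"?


Input: aehfce
Checking each character:
  'a' at position 0: vowel (running total: 1)
  'e' at position 1: vowel (running total: 2)
  'h' at position 2: consonant
  'f' at position 3: consonant
  'c' at position 4: consonant
  'e' at position 5: vowel (running total: 3)
Total vowels: 3

3


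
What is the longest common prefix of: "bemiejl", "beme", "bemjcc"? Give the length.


Words: bemiejl, beme, bemjcc
  Position 0: all 'b' => match
  Position 1: all 'e' => match
  Position 2: all 'm' => match
  Position 3: ('i', 'e', 'j') => mismatch, stop
LCP = "bem" (length 3)

3


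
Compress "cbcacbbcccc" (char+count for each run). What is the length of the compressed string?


Input: cbcacbbcccc
Runs:
  'c' x 1 => "c1"
  'b' x 1 => "b1"
  'c' x 1 => "c1"
  'a' x 1 => "a1"
  'c' x 1 => "c1"
  'b' x 2 => "b2"
  'c' x 4 => "c4"
Compressed: "c1b1c1a1c1b2c4"
Compressed length: 14

14


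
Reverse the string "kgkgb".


Input: kgkgb
Reading characters right to left:
  Position 4: 'b'
  Position 3: 'g'
  Position 2: 'k'
  Position 1: 'g'
  Position 0: 'k'
Reversed: bgkgk

bgkgk


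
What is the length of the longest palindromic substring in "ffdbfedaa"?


Input: "ffdbfedaa"
Checking substrings for palindromes:
  [0:2] "ff" (len 2) => palindrome
  [7:9] "aa" (len 2) => palindrome
Longest palindromic substring: "ff" with length 2

2


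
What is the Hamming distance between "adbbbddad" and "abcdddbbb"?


Comparing "adbbbddad" and "abcdddbbb" position by position:
  Position 0: 'a' vs 'a' => same
  Position 1: 'd' vs 'b' => differ
  Position 2: 'b' vs 'c' => differ
  Position 3: 'b' vs 'd' => differ
  Position 4: 'b' vs 'd' => differ
  Position 5: 'd' vs 'd' => same
  Position 6: 'd' vs 'b' => differ
  Position 7: 'a' vs 'b' => differ
  Position 8: 'd' vs 'b' => differ
Total differences (Hamming distance): 7

7


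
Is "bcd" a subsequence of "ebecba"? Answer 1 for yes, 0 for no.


Check if "bcd" is a subsequence of "ebecba"
Greedy scan:
  Position 0 ('e'): no match needed
  Position 1 ('b'): matches sub[0] = 'b'
  Position 2 ('e'): no match needed
  Position 3 ('c'): matches sub[1] = 'c'
  Position 4 ('b'): no match needed
  Position 5 ('a'): no match needed
Only matched 2/3 characters => not a subsequence

0


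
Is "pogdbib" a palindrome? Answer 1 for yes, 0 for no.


Input: pogdbib
Reversed: bibdgop
  Compare pos 0 ('p') with pos 6 ('b'): MISMATCH
  Compare pos 1 ('o') with pos 5 ('i'): MISMATCH
  Compare pos 2 ('g') with pos 4 ('b'): MISMATCH
Result: not a palindrome

0


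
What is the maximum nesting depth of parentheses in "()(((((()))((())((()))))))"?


Input: "()(((((()))((())((()))))))"
Tracking depth:
  Position 0 '(': depth becomes 1
  Position 1 ')': depth becomes 0
  Position 2 '(': depth becomes 1
  Position 3 '(': depth becomes 2
  Position 4 '(': depth becomes 3
  Position 5 '(': depth becomes 4
  Position 6 '(': depth becomes 5
  Position 7 '(': depth becomes 6
  Position 8 ')': depth becomes 5
  Position 9 ')': depth becomes 4
  Position 10 ')': depth becomes 3
  Position 11 '(': depth becomes 4
  Position 12 '(': depth becomes 5
  Position 13 '(': depth becomes 6
  Position 14 ')': depth becomes 5
  Position 15 ')': depth becomes 4
  Position 16 '(': depth becomes 5
  Position 17 '(': depth becomes 6
  Position 18 '(': depth becomes 7
  Position 19 ')': depth becomes 6
  Position 20 ')': depth becomes 5
  Position 21 ')': depth becomes 4
  Position 22 ')': depth becomes 3
  Position 23 ')': depth becomes 2
  Position 24 ')': depth becomes 1
  Position 25 ')': depth becomes 0
Maximum depth reached: 7

7


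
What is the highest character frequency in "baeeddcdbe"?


Input: baeeddcdbe
Character counts:
  'a': 1
  'b': 2
  'c': 1
  'd': 3
  'e': 3
Maximum frequency: 3

3


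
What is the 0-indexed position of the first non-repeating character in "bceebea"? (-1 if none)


Input: bceebea
Character frequencies:
  'a': 1
  'b': 2
  'c': 1
  'e': 3
Scanning left to right for freq == 1:
  Position 0 ('b'): freq=2, skip
  Position 1 ('c'): unique! => answer = 1

1


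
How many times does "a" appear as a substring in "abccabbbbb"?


Searching for "a" in "abccabbbbb"
Scanning each position:
  Position 0: "a" => MATCH
  Position 1: "b" => no
  Position 2: "c" => no
  Position 3: "c" => no
  Position 4: "a" => MATCH
  Position 5: "b" => no
  Position 6: "b" => no
  Position 7: "b" => no
  Position 8: "b" => no
  Position 9: "b" => no
Total occurrences: 2

2


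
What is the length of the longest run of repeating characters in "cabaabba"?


Input: "cabaabba"
Scanning for longest run:
  Position 1 ('a'): new char, reset run to 1
  Position 2 ('b'): new char, reset run to 1
  Position 3 ('a'): new char, reset run to 1
  Position 4 ('a'): continues run of 'a', length=2
  Position 5 ('b'): new char, reset run to 1
  Position 6 ('b'): continues run of 'b', length=2
  Position 7 ('a'): new char, reset run to 1
Longest run: 'a' with length 2

2


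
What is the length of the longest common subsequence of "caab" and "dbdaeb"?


LCS of "caab" and "dbdaeb"
DP table:
           d    b    d    a    e    b
      0    0    0    0    0    0    0
  c   0    0    0    0    0    0    0
  a   0    0    0    0    1    1    1
  a   0    0    0    0    1    1    1
  b   0    0    1    1    1    1    2
LCS length = dp[4][6] = 2

2


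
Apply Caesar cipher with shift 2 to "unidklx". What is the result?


Caesar cipher: shift "unidklx" by 2
  'u' (pos 20) + 2 = pos 22 = 'w'
  'n' (pos 13) + 2 = pos 15 = 'p'
  'i' (pos 8) + 2 = pos 10 = 'k'
  'd' (pos 3) + 2 = pos 5 = 'f'
  'k' (pos 10) + 2 = pos 12 = 'm'
  'l' (pos 11) + 2 = pos 13 = 'n'
  'x' (pos 23) + 2 = pos 25 = 'z'
Result: wpkfmnz

wpkfmnz


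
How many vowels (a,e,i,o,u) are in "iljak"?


Input: iljak
Checking each character:
  'i' at position 0: vowel (running total: 1)
  'l' at position 1: consonant
  'j' at position 2: consonant
  'a' at position 3: vowel (running total: 2)
  'k' at position 4: consonant
Total vowels: 2

2


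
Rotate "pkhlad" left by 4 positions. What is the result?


Input: "pkhlad", rotate left by 4
First 4 characters: "pkhl"
Remaining characters: "ad"
Concatenate remaining + first: "ad" + "pkhl" = "adpkhl"

adpkhl


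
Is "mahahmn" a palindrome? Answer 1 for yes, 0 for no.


Input: mahahmn
Reversed: nmhaham
  Compare pos 0 ('m') with pos 6 ('n'): MISMATCH
  Compare pos 1 ('a') with pos 5 ('m'): MISMATCH
  Compare pos 2 ('h') with pos 4 ('h'): match
Result: not a palindrome

0


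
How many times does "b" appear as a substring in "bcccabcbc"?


Searching for "b" in "bcccabcbc"
Scanning each position:
  Position 0: "b" => MATCH
  Position 1: "c" => no
  Position 2: "c" => no
  Position 3: "c" => no
  Position 4: "a" => no
  Position 5: "b" => MATCH
  Position 6: "c" => no
  Position 7: "b" => MATCH
  Position 8: "c" => no
Total occurrences: 3

3


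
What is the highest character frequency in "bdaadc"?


Input: bdaadc
Character counts:
  'a': 2
  'b': 1
  'c': 1
  'd': 2
Maximum frequency: 2

2


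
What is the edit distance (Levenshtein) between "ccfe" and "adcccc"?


Computing edit distance: "ccfe" -> "adcccc"
DP table:
           a    d    c    c    c    c
      0    1    2    3    4    5    6
  c   1    1    2    2    3    4    5
  c   2    2    2    2    2    3    4
  f   3    3    3    3    3    3    4
  e   4    4    4    4    4    4    4
Edit distance = dp[4][6] = 4

4


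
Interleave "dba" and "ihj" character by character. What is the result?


Interleaving "dba" and "ihj":
  Position 0: 'd' from first, 'i' from second => "di"
  Position 1: 'b' from first, 'h' from second => "bh"
  Position 2: 'a' from first, 'j' from second => "aj"
Result: dibhaj

dibhaj


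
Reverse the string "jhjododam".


Input: jhjododam
Reading characters right to left:
  Position 8: 'm'
  Position 7: 'a'
  Position 6: 'd'
  Position 5: 'o'
  Position 4: 'd'
  Position 3: 'o'
  Position 2: 'j'
  Position 1: 'h'
  Position 0: 'j'
Reversed: madodojhj

madodojhj


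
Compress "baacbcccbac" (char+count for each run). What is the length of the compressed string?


Input: baacbcccbac
Runs:
  'b' x 1 => "b1"
  'a' x 2 => "a2"
  'c' x 1 => "c1"
  'b' x 1 => "b1"
  'c' x 3 => "c3"
  'b' x 1 => "b1"
  'a' x 1 => "a1"
  'c' x 1 => "c1"
Compressed: "b1a2c1b1c3b1a1c1"
Compressed length: 16

16


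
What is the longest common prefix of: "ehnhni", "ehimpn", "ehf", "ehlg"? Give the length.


Words: ehnhni, ehimpn, ehf, ehlg
  Position 0: all 'e' => match
  Position 1: all 'h' => match
  Position 2: ('n', 'i', 'f', 'l') => mismatch, stop
LCP = "eh" (length 2)

2


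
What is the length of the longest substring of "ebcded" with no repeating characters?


Input: "ebcded"
Sliding window (track last position of each char):
  Position 0 ('e'): window [0,0] length 1 -- new best
  Position 1 ('b'): window [0,1] length 2 -- new best
  Position 2 ('c'): window [0,2] length 3 -- new best
  Position 3 ('d'): window [0,3] length 4 -- new best
  Position 4 ('e'): repeat (last at 0), move window start to 1
  Position 4 ('e'): window [1,4] length 4
  Position 5 ('d'): repeat (last at 3), move window start to 4
  Position 5 ('d'): window [4,5] length 2
Longest substring with no repeats: "ebcd" with length 4

4


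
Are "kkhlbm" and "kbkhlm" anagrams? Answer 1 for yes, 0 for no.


Strings: "kkhlbm", "kbkhlm"
Sorted first:  bhkklm
Sorted second: bhkklm
Sorted forms match => anagrams

1


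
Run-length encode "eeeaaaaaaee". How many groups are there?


Input: eeeaaaaaaee
Scanning for consecutive runs:
  Group 1: 'e' x 3 (positions 0-2)
  Group 2: 'a' x 6 (positions 3-8)
  Group 3: 'e' x 2 (positions 9-10)
Total groups: 3

3


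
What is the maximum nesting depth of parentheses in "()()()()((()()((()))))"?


Input: "()()()()((()()((()))))"
Tracking depth:
  Position 0 '(': depth becomes 1
  Position 1 ')': depth becomes 0
  Position 2 '(': depth becomes 1
  Position 3 ')': depth becomes 0
  Position 4 '(': depth becomes 1
  Position 5 ')': depth becomes 0
  Position 6 '(': depth becomes 1
  Position 7 ')': depth becomes 0
  Position 8 '(': depth becomes 1
  Position 9 '(': depth becomes 2
  Position 10 '(': depth becomes 3
  Position 11 ')': depth becomes 2
  Position 12 '(': depth becomes 3
  Position 13 ')': depth becomes 2
  Position 14 '(': depth becomes 3
  Position 15 '(': depth becomes 4
  Position 16 '(': depth becomes 5
  Position 17 ')': depth becomes 4
  Position 18 ')': depth becomes 3
  Position 19 ')': depth becomes 2
  Position 20 ')': depth becomes 1
  Position 21 ')': depth becomes 0
Maximum depth reached: 5

5
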